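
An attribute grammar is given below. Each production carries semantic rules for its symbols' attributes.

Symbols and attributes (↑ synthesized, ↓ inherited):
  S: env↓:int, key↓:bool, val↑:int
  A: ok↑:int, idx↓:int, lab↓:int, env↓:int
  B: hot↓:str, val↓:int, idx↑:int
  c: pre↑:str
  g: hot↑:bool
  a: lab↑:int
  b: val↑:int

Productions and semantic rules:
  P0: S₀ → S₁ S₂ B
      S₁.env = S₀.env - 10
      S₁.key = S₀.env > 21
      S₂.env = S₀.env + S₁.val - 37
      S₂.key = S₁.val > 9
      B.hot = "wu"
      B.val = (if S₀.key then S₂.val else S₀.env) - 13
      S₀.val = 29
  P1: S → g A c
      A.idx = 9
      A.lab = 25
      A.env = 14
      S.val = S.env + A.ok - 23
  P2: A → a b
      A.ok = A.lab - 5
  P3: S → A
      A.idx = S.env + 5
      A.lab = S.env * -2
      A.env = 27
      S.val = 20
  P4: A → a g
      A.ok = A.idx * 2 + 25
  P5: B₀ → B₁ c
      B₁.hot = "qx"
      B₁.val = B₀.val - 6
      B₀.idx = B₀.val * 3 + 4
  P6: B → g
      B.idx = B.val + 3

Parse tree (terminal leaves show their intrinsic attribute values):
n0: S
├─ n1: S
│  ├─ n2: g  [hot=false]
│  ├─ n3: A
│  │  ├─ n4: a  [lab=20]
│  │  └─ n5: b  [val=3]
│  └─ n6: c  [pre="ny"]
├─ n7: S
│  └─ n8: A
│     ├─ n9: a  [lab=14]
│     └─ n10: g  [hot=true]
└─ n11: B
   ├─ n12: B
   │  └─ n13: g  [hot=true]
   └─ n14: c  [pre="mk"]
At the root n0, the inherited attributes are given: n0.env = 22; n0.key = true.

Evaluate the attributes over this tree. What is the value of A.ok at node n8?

1. n0.env = 22  [given at root]
2. n0.key = true  [given at root]
3. n1.env = 12  [S₀.env - 10]
4. n1.key = true  [S₀.env > 21]
5. n2.hot = false  [terminal]
6. n3.idx = 9  [9]
7. n3.lab = 25  [25]
8. n3.env = 14  [14]
9. n4.lab = 20  [terminal]
10. n5.val = 3  [terminal]
11. n3.ok = 20  [A.lab - 5]
12. n6.pre = "ny"  [terminal]
13. n1.val = 9  [S.env + A.ok - 23]
14. n7.env = -6  [S₀.env + S₁.val - 37]
15. n7.key = false  [S₁.val > 9]
16. n8.idx = -1  [S.env + 5]
17. n8.lab = 12  [S.env * -2]
18. n8.env = 27  [27]
19. n9.lab = 14  [terminal]
20. n10.hot = true  [terminal]
21. n8.ok = 23  [A.idx * 2 + 25]
22. n7.val = 20  [20]
23. n11.hot = "wu"  ["wu"]
24. n11.val = 7  [(if S₀.key then S₂.val else S₀.env) - 13]
25. n12.hot = "qx"  ["qx"]
26. n12.val = 1  [B₀.val - 6]
27. n13.hot = true  [terminal]
28. n12.idx = 4  [B.val + 3]
29. n14.pre = "mk"  [terminal]
30. n11.idx = 25  [B₀.val * 3 + 4]
31. n0.val = 29  [29]

23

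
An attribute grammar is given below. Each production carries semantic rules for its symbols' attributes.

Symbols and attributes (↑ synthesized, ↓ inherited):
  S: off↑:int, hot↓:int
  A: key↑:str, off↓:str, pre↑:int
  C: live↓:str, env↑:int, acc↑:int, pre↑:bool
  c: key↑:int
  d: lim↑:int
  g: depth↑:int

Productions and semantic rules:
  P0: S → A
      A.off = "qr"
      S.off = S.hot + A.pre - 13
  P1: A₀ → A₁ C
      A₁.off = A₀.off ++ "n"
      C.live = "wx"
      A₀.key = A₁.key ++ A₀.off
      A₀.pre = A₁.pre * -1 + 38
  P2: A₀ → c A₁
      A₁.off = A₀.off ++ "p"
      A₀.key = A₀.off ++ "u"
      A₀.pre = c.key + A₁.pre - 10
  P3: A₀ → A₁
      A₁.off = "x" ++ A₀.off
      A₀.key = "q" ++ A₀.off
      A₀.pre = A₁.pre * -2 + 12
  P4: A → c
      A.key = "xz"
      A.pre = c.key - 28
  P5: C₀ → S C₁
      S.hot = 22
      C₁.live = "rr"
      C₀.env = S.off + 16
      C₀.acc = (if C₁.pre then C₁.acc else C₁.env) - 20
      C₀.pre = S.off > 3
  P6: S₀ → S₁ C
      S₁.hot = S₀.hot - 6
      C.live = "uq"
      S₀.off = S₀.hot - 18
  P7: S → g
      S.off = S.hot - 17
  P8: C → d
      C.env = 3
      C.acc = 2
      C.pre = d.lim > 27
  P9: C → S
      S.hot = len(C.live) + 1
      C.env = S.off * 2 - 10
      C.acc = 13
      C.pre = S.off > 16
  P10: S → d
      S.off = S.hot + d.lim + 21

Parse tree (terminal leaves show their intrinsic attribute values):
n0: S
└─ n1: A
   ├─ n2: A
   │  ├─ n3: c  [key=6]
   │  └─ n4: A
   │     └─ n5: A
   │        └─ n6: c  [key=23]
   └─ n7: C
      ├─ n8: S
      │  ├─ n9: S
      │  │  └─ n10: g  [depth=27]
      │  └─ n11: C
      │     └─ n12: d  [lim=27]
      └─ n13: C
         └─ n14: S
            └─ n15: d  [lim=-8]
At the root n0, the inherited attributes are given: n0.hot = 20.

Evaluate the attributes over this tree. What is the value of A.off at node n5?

"xqrnp"

1. n0.hot = 20  [given at root]
2. n1.off = "qr"  ["qr"]
3. n2.off = "qrn"  [A₀.off ++ "n"]
4. n3.key = 6  [terminal]
5. n4.off = "qrnp"  [A₀.off ++ "p"]
6. n5.off = "xqrnp"  ["x" ++ A₀.off]
7. n6.key = 23  [terminal]
8. n5.key = "xz"  ["xz"]
9. n5.pre = -5  [c.key - 28]
10. n4.key = "qqrnp"  ["q" ++ A₀.off]
11. n4.pre = 22  [A₁.pre * -2 + 12]
12. n2.key = "qrnu"  [A₀.off ++ "u"]
13. n2.pre = 18  [c.key + A₁.pre - 10]
14. n7.live = "wx"  ["wx"]
15. n8.hot = 22  [22]
16. n9.hot = 16  [S₀.hot - 6]
17. n10.depth = 27  [terminal]
18. n9.off = -1  [S.hot - 17]
19. n11.live = "uq"  ["uq"]
20. n12.lim = 27  [terminal]
21. n11.env = 3  [3]
22. n11.acc = 2  [2]
23. n11.pre = false  [d.lim > 27]
24. n8.off = 4  [S₀.hot - 18]
25. n13.live = "rr"  ["rr"]
26. n14.hot = 3  [len(C.live) + 1]
27. n15.lim = -8  [terminal]
28. n14.off = 16  [S.hot + d.lim + 21]
29. n13.env = 22  [S.off * 2 - 10]
30. n13.acc = 13  [13]
31. n13.pre = false  [S.off > 16]
32. n7.env = 20  [S.off + 16]
33. n7.acc = 2  [(if C₁.pre then C₁.acc else C₁.env) - 20]
34. n7.pre = true  [S.off > 3]
35. n1.key = "qrnuqr"  [A₁.key ++ A₀.off]
36. n1.pre = 20  [A₁.pre * -1 + 38]
37. n0.off = 27  [S.hot + A.pre - 13]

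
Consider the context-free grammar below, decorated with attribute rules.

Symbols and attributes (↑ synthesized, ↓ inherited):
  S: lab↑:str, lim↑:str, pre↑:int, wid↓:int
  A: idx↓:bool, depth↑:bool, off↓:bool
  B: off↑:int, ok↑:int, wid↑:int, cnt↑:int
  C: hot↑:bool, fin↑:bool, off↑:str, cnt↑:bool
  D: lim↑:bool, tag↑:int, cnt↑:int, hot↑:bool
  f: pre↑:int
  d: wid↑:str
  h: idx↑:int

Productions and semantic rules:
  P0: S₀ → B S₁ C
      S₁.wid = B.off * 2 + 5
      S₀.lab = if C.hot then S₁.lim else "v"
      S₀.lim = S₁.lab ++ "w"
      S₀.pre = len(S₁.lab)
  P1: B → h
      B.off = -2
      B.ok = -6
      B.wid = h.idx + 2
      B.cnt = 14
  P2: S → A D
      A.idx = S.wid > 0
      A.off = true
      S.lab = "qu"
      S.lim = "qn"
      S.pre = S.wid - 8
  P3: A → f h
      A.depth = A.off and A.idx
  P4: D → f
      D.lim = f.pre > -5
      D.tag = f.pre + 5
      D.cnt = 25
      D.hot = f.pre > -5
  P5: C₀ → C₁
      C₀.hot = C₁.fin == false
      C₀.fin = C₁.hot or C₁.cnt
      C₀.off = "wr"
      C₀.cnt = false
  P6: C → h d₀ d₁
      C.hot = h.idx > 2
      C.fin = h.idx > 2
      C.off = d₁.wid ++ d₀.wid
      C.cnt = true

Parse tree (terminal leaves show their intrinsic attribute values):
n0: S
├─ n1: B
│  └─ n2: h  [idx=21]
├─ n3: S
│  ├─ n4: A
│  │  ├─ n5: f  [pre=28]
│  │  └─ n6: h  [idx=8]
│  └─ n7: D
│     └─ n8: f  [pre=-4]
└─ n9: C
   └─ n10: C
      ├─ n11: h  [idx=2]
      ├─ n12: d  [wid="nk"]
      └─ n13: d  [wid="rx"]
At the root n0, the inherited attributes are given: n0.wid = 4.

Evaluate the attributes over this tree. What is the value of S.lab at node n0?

"qn"

1. n0.wid = 4  [given at root]
2. n2.idx = 21  [terminal]
3. n1.off = -2  [-2]
4. n1.ok = -6  [-6]
5. n1.wid = 23  [h.idx + 2]
6. n1.cnt = 14  [14]
7. n3.wid = 1  [B.off * 2 + 5]
8. n4.idx = true  [S.wid > 0]
9. n4.off = true  [true]
10. n5.pre = 28  [terminal]
11. n6.idx = 8  [terminal]
12. n4.depth = true  [A.off and A.idx]
13. n8.pre = -4  [terminal]
14. n7.lim = true  [f.pre > -5]
15. n7.tag = 1  [f.pre + 5]
16. n7.cnt = 25  [25]
17. n7.hot = true  [f.pre > -5]
18. n3.lab = "qu"  ["qu"]
19. n3.lim = "qn"  ["qn"]
20. n3.pre = -7  [S.wid - 8]
21. n11.idx = 2  [terminal]
22. n12.wid = "nk"  [terminal]
23. n13.wid = "rx"  [terminal]
24. n10.hot = false  [h.idx > 2]
25. n10.fin = false  [h.idx > 2]
26. n10.off = "rxnk"  [d₁.wid ++ d₀.wid]
27. n10.cnt = true  [true]
28. n9.hot = true  [C₁.fin == false]
29. n9.fin = true  [C₁.hot or C₁.cnt]
30. n9.off = "wr"  ["wr"]
31. n9.cnt = false  [false]
32. n0.lab = "qn"  [if C.hot then S₁.lim else "v"]
33. n0.lim = "quw"  [S₁.lab ++ "w"]
34. n0.pre = 2  [len(S₁.lab)]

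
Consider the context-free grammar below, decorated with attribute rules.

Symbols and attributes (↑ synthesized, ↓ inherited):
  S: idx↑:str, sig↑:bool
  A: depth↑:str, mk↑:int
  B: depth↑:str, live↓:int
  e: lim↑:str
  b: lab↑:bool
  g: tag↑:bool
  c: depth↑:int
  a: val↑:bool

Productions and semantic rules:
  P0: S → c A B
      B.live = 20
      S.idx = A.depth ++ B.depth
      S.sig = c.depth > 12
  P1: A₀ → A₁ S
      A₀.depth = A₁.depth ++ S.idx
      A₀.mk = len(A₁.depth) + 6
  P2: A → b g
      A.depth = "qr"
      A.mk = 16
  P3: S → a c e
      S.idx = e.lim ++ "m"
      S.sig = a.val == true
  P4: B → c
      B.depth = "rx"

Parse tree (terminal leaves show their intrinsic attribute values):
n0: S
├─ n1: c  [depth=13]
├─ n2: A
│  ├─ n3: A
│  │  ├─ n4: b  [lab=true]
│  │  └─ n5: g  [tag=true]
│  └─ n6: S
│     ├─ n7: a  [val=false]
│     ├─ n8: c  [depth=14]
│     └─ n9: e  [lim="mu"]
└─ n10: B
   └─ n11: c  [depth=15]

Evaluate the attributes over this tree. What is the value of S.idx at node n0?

"qrmumrx"

1. n1.depth = 13  [terminal]
2. n4.lab = true  [terminal]
3. n5.tag = true  [terminal]
4. n3.depth = "qr"  ["qr"]
5. n3.mk = 16  [16]
6. n7.val = false  [terminal]
7. n8.depth = 14  [terminal]
8. n9.lim = "mu"  [terminal]
9. n6.idx = "mum"  [e.lim ++ "m"]
10. n6.sig = false  [a.val == true]
11. n2.depth = "qrmum"  [A₁.depth ++ S.idx]
12. n2.mk = 8  [len(A₁.depth) + 6]
13. n10.live = 20  [20]
14. n11.depth = 15  [terminal]
15. n10.depth = "rx"  ["rx"]
16. n0.idx = "qrmumrx"  [A.depth ++ B.depth]
17. n0.sig = true  [c.depth > 12]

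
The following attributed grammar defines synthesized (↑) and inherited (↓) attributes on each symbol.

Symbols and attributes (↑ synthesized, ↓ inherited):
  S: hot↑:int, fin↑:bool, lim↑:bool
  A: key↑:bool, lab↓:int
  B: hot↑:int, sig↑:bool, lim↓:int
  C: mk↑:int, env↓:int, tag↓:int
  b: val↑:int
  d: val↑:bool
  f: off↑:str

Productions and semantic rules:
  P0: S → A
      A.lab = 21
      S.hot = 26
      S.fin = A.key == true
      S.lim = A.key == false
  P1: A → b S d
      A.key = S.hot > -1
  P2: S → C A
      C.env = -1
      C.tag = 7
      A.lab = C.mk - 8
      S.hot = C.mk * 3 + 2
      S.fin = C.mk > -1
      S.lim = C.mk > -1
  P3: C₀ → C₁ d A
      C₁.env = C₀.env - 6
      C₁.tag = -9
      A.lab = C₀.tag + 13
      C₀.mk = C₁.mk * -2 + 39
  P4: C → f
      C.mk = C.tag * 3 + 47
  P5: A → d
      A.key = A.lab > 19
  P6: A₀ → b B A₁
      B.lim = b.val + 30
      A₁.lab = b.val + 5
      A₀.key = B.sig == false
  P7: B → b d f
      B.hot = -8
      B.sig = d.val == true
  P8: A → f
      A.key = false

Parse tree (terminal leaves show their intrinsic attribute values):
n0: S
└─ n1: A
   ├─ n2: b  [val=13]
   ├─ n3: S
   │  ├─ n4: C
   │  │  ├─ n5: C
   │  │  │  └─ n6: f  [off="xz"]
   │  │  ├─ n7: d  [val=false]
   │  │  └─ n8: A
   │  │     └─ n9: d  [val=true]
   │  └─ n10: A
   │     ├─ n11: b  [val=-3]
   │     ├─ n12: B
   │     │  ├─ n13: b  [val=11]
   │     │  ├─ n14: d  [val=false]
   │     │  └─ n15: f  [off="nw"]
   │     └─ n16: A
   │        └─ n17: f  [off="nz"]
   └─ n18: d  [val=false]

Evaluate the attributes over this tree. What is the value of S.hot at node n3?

1. n1.lab = 21  [21]
2. n2.val = 13  [terminal]
3. n4.env = -1  [-1]
4. n4.tag = 7  [7]
5. n5.env = -7  [C₀.env - 6]
6. n5.tag = -9  [-9]
7. n6.off = "xz"  [terminal]
8. n5.mk = 20  [C.tag * 3 + 47]
9. n7.val = false  [terminal]
10. n8.lab = 20  [C₀.tag + 13]
11. n9.val = true  [terminal]
12. n8.key = true  [A.lab > 19]
13. n4.mk = -1  [C₁.mk * -2 + 39]
14. n10.lab = -9  [C.mk - 8]
15. n11.val = -3  [terminal]
16. n12.lim = 27  [b.val + 30]
17. n13.val = 11  [terminal]
18. n14.val = false  [terminal]
19. n15.off = "nw"  [terminal]
20. n12.hot = -8  [-8]
21. n12.sig = false  [d.val == true]
22. n16.lab = 2  [b.val + 5]
23. n17.off = "nz"  [terminal]
24. n16.key = false  [false]
25. n10.key = true  [B.sig == false]
26. n3.hot = -1  [C.mk * 3 + 2]
27. n3.fin = false  [C.mk > -1]
28. n3.lim = false  [C.mk > -1]
29. n18.val = false  [terminal]
30. n1.key = false  [S.hot > -1]
31. n0.hot = 26  [26]
32. n0.fin = false  [A.key == true]
33. n0.lim = true  [A.key == false]

-1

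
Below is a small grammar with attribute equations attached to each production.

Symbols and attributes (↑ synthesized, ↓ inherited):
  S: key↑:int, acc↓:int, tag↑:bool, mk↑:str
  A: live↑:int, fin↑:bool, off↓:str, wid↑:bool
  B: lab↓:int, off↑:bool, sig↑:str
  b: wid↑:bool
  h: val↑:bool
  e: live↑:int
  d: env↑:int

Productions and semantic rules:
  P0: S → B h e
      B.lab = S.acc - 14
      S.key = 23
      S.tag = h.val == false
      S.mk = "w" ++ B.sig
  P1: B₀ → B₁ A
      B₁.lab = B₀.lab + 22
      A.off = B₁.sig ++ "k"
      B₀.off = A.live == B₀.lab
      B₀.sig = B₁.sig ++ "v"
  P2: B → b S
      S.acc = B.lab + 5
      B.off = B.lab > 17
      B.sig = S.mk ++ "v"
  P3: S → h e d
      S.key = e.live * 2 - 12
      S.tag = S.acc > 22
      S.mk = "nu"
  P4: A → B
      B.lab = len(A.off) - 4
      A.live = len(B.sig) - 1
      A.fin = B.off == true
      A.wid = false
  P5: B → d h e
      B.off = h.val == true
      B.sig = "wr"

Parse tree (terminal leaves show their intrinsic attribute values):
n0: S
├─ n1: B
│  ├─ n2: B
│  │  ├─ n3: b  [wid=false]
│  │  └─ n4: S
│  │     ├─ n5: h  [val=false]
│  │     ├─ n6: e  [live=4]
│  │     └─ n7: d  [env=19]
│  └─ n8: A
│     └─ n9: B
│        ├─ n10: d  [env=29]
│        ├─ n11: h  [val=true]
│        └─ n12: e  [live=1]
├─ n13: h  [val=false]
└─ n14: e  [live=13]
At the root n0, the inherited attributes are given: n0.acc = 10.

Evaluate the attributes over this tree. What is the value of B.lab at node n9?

0

1. n0.acc = 10  [given at root]
2. n1.lab = -4  [S.acc - 14]
3. n2.lab = 18  [B₀.lab + 22]
4. n3.wid = false  [terminal]
5. n4.acc = 23  [B.lab + 5]
6. n5.val = false  [terminal]
7. n6.live = 4  [terminal]
8. n7.env = 19  [terminal]
9. n4.key = -4  [e.live * 2 - 12]
10. n4.tag = true  [S.acc > 22]
11. n4.mk = "nu"  ["nu"]
12. n2.off = true  [B.lab > 17]
13. n2.sig = "nuv"  [S.mk ++ "v"]
14. n8.off = "nuvk"  [B₁.sig ++ "k"]
15. n9.lab = 0  [len(A.off) - 4]
16. n10.env = 29  [terminal]
17. n11.val = true  [terminal]
18. n12.live = 1  [terminal]
19. n9.off = true  [h.val == true]
20. n9.sig = "wr"  ["wr"]
21. n8.live = 1  [len(B.sig) - 1]
22. n8.fin = true  [B.off == true]
23. n8.wid = false  [false]
24. n1.off = false  [A.live == B₀.lab]
25. n1.sig = "nuvv"  [B₁.sig ++ "v"]
26. n13.val = false  [terminal]
27. n14.live = 13  [terminal]
28. n0.key = 23  [23]
29. n0.tag = true  [h.val == false]
30. n0.mk = "wnuvv"  ["w" ++ B.sig]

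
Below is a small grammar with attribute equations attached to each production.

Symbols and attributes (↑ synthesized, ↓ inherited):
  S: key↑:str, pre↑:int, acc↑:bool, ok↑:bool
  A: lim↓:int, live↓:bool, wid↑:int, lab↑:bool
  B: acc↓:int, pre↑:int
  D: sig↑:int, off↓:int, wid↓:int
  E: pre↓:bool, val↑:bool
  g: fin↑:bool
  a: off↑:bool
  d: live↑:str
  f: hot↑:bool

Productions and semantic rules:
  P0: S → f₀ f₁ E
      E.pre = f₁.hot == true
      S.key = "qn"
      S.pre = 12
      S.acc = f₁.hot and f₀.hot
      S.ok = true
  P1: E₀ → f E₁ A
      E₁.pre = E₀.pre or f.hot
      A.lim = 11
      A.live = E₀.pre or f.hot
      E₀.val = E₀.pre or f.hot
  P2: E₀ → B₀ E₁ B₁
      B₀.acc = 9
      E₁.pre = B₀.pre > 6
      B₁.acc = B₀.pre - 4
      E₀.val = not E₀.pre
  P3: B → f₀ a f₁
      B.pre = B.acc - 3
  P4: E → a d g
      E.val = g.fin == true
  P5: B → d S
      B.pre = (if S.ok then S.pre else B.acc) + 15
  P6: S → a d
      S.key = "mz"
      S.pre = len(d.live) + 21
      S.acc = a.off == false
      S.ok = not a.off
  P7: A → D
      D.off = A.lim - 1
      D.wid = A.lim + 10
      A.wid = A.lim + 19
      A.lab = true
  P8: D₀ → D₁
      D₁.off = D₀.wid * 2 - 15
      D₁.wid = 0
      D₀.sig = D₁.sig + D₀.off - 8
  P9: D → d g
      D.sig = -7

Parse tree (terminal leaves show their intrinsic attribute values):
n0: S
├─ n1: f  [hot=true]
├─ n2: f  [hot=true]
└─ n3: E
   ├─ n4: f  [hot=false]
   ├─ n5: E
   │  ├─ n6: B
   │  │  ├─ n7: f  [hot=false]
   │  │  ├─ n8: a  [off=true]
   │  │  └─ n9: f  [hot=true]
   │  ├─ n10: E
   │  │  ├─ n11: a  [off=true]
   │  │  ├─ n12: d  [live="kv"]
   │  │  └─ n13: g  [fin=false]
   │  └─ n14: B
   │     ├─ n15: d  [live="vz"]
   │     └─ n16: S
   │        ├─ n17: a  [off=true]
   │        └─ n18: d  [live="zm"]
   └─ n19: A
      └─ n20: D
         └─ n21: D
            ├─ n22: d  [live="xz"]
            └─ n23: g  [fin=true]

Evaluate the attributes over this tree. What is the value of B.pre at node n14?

17

1. n1.hot = true  [terminal]
2. n2.hot = true  [terminal]
3. n3.pre = true  [f₁.hot == true]
4. n4.hot = false  [terminal]
5. n5.pre = true  [E₀.pre or f.hot]
6. n6.acc = 9  [9]
7. n7.hot = false  [terminal]
8. n8.off = true  [terminal]
9. n9.hot = true  [terminal]
10. n6.pre = 6  [B.acc - 3]
11. n10.pre = false  [B₀.pre > 6]
12. n11.off = true  [terminal]
13. n12.live = "kv"  [terminal]
14. n13.fin = false  [terminal]
15. n10.val = false  [g.fin == true]
16. n14.acc = 2  [B₀.pre - 4]
17. n15.live = "vz"  [terminal]
18. n17.off = true  [terminal]
19. n18.live = "zm"  [terminal]
20. n16.key = "mz"  ["mz"]
21. n16.pre = 23  [len(d.live) + 21]
22. n16.acc = false  [a.off == false]
23. n16.ok = false  [not a.off]
24. n14.pre = 17  [(if S.ok then S.pre else B.acc) + 15]
25. n5.val = false  [not E₀.pre]
26. n19.lim = 11  [11]
27. n19.live = true  [E₀.pre or f.hot]
28. n20.off = 10  [A.lim - 1]
29. n20.wid = 21  [A.lim + 10]
30. n21.off = 27  [D₀.wid * 2 - 15]
31. n21.wid = 0  [0]
32. n22.live = "xz"  [terminal]
33. n23.fin = true  [terminal]
34. n21.sig = -7  [-7]
35. n20.sig = -5  [D₁.sig + D₀.off - 8]
36. n19.wid = 30  [A.lim + 19]
37. n19.lab = true  [true]
38. n3.val = true  [E₀.pre or f.hot]
39. n0.key = "qn"  ["qn"]
40. n0.pre = 12  [12]
41. n0.acc = true  [f₁.hot and f₀.hot]
42. n0.ok = true  [true]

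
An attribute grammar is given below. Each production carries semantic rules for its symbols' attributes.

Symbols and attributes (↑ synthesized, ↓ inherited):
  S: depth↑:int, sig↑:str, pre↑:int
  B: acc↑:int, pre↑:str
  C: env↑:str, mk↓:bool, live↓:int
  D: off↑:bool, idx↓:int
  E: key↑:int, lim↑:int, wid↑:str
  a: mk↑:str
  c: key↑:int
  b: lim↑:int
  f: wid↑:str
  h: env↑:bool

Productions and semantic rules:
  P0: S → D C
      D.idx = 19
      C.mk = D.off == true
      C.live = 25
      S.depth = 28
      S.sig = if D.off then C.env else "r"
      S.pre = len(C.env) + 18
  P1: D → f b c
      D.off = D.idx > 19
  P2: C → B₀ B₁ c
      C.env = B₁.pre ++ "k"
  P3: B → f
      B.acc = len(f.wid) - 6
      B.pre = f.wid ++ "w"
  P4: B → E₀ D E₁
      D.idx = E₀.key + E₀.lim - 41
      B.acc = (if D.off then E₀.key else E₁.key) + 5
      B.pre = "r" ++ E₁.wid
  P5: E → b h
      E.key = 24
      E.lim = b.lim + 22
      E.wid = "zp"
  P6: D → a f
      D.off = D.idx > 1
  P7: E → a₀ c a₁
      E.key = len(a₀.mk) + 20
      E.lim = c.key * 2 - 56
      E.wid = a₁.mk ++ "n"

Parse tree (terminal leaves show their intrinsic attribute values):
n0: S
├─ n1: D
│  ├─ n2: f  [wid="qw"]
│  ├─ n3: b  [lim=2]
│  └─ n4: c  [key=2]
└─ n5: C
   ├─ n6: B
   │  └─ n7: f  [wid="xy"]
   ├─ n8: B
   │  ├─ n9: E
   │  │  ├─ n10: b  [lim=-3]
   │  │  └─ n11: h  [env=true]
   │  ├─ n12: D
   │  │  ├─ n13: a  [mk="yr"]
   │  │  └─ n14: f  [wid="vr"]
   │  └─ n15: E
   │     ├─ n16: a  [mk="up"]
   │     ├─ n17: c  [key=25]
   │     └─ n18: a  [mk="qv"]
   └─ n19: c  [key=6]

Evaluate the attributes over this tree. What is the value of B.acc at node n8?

29

1. n1.idx = 19  [19]
2. n2.wid = "qw"  [terminal]
3. n3.lim = 2  [terminal]
4. n4.key = 2  [terminal]
5. n1.off = false  [D.idx > 19]
6. n5.mk = false  [D.off == true]
7. n5.live = 25  [25]
8. n7.wid = "xy"  [terminal]
9. n6.acc = -4  [len(f.wid) - 6]
10. n6.pre = "xyw"  [f.wid ++ "w"]
11. n10.lim = -3  [terminal]
12. n11.env = true  [terminal]
13. n9.key = 24  [24]
14. n9.lim = 19  [b.lim + 22]
15. n9.wid = "zp"  ["zp"]
16. n12.idx = 2  [E₀.key + E₀.lim - 41]
17. n13.mk = "yr"  [terminal]
18. n14.wid = "vr"  [terminal]
19. n12.off = true  [D.idx > 1]
20. n16.mk = "up"  [terminal]
21. n17.key = 25  [terminal]
22. n18.mk = "qv"  [terminal]
23. n15.key = 22  [len(a₀.mk) + 20]
24. n15.lim = -6  [c.key * 2 - 56]
25. n15.wid = "qvn"  [a₁.mk ++ "n"]
26. n8.acc = 29  [(if D.off then E₀.key else E₁.key) + 5]
27. n8.pre = "rqvn"  ["r" ++ E₁.wid]
28. n19.key = 6  [terminal]
29. n5.env = "rqvnk"  [B₁.pre ++ "k"]
30. n0.depth = 28  [28]
31. n0.sig = "r"  [if D.off then C.env else "r"]
32. n0.pre = 23  [len(C.env) + 18]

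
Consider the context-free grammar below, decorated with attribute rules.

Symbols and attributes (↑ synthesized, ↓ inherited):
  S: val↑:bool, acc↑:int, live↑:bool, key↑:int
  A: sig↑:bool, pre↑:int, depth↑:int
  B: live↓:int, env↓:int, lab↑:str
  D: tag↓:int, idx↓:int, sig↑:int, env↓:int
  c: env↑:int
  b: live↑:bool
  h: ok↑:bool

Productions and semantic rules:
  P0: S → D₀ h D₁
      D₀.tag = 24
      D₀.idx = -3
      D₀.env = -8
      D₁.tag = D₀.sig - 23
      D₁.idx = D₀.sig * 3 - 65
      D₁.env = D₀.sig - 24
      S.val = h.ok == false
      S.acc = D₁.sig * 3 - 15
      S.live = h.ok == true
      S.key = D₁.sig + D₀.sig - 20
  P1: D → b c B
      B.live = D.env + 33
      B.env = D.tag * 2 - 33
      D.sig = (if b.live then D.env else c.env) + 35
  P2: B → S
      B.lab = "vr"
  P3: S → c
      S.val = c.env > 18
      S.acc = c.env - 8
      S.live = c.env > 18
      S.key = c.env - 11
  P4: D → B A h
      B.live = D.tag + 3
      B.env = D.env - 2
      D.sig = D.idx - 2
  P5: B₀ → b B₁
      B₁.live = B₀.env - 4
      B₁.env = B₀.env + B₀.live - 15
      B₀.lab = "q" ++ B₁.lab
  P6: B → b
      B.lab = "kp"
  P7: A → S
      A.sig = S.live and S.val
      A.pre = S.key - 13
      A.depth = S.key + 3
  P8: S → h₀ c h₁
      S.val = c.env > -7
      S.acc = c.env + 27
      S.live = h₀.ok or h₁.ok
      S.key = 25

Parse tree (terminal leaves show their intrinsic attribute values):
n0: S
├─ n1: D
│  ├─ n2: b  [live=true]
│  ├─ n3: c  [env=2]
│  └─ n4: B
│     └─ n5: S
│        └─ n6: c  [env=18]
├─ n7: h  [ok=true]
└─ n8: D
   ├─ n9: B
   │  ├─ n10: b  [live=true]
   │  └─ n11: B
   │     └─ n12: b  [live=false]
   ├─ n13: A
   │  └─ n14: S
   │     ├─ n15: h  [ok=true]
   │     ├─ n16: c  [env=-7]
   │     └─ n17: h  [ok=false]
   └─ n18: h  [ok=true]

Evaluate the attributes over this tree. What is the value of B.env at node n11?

-7

1. n1.tag = 24  [24]
2. n1.idx = -3  [-3]
3. n1.env = -8  [-8]
4. n2.live = true  [terminal]
5. n3.env = 2  [terminal]
6. n4.live = 25  [D.env + 33]
7. n4.env = 15  [D.tag * 2 - 33]
8. n6.env = 18  [terminal]
9. n5.val = false  [c.env > 18]
10. n5.acc = 10  [c.env - 8]
11. n5.live = false  [c.env > 18]
12. n5.key = 7  [c.env - 11]
13. n4.lab = "vr"  ["vr"]
14. n1.sig = 27  [(if b.live then D.env else c.env) + 35]
15. n7.ok = true  [terminal]
16. n8.tag = 4  [D₀.sig - 23]
17. n8.idx = 16  [D₀.sig * 3 - 65]
18. n8.env = 3  [D₀.sig - 24]
19. n9.live = 7  [D.tag + 3]
20. n9.env = 1  [D.env - 2]
21. n10.live = true  [terminal]
22. n11.live = -3  [B₀.env - 4]
23. n11.env = -7  [B₀.env + B₀.live - 15]
24. n12.live = false  [terminal]
25. n11.lab = "kp"  ["kp"]
26. n9.lab = "qkp"  ["q" ++ B₁.lab]
27. n15.ok = true  [terminal]
28. n16.env = -7  [terminal]
29. n17.ok = false  [terminal]
30. n14.val = false  [c.env > -7]
31. n14.acc = 20  [c.env + 27]
32. n14.live = true  [h₀.ok or h₁.ok]
33. n14.key = 25  [25]
34. n13.sig = false  [S.live and S.val]
35. n13.pre = 12  [S.key - 13]
36. n13.depth = 28  [S.key + 3]
37. n18.ok = true  [terminal]
38. n8.sig = 14  [D.idx - 2]
39. n0.val = false  [h.ok == false]
40. n0.acc = 27  [D₁.sig * 3 - 15]
41. n0.live = true  [h.ok == true]
42. n0.key = 21  [D₁.sig + D₀.sig - 20]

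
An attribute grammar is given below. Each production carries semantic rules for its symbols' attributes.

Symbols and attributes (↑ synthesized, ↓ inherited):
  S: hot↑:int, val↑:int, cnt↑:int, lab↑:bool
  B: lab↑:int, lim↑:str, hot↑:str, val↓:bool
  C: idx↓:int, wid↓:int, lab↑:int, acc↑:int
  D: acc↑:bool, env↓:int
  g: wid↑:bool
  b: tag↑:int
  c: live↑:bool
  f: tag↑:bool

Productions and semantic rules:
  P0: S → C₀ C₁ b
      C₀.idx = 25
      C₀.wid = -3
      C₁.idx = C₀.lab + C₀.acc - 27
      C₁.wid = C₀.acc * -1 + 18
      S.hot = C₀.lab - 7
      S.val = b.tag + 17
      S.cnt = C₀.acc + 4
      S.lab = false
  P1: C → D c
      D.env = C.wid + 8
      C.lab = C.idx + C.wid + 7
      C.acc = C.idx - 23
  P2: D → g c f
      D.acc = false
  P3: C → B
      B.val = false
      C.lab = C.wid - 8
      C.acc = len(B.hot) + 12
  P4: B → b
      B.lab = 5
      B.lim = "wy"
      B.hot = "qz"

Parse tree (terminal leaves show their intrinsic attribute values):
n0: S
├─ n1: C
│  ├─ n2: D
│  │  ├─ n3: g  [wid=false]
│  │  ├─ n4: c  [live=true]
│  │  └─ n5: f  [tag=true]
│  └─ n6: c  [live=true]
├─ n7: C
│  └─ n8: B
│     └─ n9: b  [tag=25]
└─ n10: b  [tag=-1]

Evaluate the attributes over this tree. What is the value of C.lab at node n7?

8

1. n1.idx = 25  [25]
2. n1.wid = -3  [-3]
3. n2.env = 5  [C.wid + 8]
4. n3.wid = false  [terminal]
5. n4.live = true  [terminal]
6. n5.tag = true  [terminal]
7. n2.acc = false  [false]
8. n6.live = true  [terminal]
9. n1.lab = 29  [C.idx + C.wid + 7]
10. n1.acc = 2  [C.idx - 23]
11. n7.idx = 4  [C₀.lab + C₀.acc - 27]
12. n7.wid = 16  [C₀.acc * -1 + 18]
13. n8.val = false  [false]
14. n9.tag = 25  [terminal]
15. n8.lab = 5  [5]
16. n8.lim = "wy"  ["wy"]
17. n8.hot = "qz"  ["qz"]
18. n7.lab = 8  [C.wid - 8]
19. n7.acc = 14  [len(B.hot) + 12]
20. n10.tag = -1  [terminal]
21. n0.hot = 22  [C₀.lab - 7]
22. n0.val = 16  [b.tag + 17]
23. n0.cnt = 6  [C₀.acc + 4]
24. n0.lab = false  [false]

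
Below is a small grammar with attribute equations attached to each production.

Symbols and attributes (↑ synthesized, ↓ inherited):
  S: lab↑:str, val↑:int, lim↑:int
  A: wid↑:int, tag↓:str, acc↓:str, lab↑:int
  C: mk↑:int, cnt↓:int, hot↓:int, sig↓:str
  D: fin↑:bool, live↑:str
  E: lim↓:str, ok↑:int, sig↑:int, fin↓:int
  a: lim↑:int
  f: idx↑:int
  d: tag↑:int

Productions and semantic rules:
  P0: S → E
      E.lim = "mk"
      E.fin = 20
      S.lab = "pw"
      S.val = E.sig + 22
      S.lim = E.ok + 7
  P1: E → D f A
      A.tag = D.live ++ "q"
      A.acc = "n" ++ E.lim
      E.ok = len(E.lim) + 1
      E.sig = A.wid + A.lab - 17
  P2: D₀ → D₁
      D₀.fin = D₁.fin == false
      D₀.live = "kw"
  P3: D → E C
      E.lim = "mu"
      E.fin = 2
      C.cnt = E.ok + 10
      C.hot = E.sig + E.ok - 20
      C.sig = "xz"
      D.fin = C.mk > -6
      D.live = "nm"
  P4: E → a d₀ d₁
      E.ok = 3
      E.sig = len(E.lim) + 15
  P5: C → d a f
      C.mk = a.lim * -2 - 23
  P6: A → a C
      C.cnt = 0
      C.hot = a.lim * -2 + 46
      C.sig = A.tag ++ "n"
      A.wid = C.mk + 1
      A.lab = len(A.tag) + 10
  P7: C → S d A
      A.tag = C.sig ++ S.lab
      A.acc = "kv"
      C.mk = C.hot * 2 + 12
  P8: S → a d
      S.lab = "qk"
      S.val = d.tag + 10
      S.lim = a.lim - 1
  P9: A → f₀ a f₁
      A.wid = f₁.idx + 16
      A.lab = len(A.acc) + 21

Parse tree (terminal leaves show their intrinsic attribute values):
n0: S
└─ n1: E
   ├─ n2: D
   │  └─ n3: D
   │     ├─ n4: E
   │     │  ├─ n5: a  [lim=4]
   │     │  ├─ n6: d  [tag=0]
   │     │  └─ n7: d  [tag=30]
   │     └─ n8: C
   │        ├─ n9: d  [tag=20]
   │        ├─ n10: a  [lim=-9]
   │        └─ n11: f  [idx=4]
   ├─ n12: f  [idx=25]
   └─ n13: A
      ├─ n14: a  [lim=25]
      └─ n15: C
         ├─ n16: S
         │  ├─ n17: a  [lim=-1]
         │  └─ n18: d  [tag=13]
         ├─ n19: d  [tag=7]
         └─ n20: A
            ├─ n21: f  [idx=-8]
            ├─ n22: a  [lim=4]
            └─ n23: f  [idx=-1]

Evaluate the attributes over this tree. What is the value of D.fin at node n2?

false

1. n1.lim = "mk"  ["mk"]
2. n1.fin = 20  [20]
3. n4.lim = "mu"  ["mu"]
4. n4.fin = 2  [2]
5. n5.lim = 4  [terminal]
6. n6.tag = 0  [terminal]
7. n7.tag = 30  [terminal]
8. n4.ok = 3  [3]
9. n4.sig = 17  [len(E.lim) + 15]
10. n8.cnt = 13  [E.ok + 10]
11. n8.hot = 0  [E.sig + E.ok - 20]
12. n8.sig = "xz"  ["xz"]
13. n9.tag = 20  [terminal]
14. n10.lim = -9  [terminal]
15. n11.idx = 4  [terminal]
16. n8.mk = -5  [a.lim * -2 - 23]
17. n3.fin = true  [C.mk > -6]
18. n3.live = "nm"  ["nm"]
19. n2.fin = false  [D₁.fin == false]
20. n2.live = "kw"  ["kw"]
21. n12.idx = 25  [terminal]
22. n13.tag = "kwq"  [D.live ++ "q"]
23. n13.acc = "nmk"  ["n" ++ E.lim]
24. n14.lim = 25  [terminal]
25. n15.cnt = 0  [0]
26. n15.hot = -4  [a.lim * -2 + 46]
27. n15.sig = "kwqn"  [A.tag ++ "n"]
28. n17.lim = -1  [terminal]
29. n18.tag = 13  [terminal]
30. n16.lab = "qk"  ["qk"]
31. n16.val = 23  [d.tag + 10]
32. n16.lim = -2  [a.lim - 1]
33. n19.tag = 7  [terminal]
34. n20.tag = "kwqnqk"  [C.sig ++ S.lab]
35. n20.acc = "kv"  ["kv"]
36. n21.idx = -8  [terminal]
37. n22.lim = 4  [terminal]
38. n23.idx = -1  [terminal]
39. n20.wid = 15  [f₁.idx + 16]
40. n20.lab = 23  [len(A.acc) + 21]
41. n15.mk = 4  [C.hot * 2 + 12]
42. n13.wid = 5  [C.mk + 1]
43. n13.lab = 13  [len(A.tag) + 10]
44. n1.ok = 3  [len(E.lim) + 1]
45. n1.sig = 1  [A.wid + A.lab - 17]
46. n0.lab = "pw"  ["pw"]
47. n0.val = 23  [E.sig + 22]
48. n0.lim = 10  [E.ok + 7]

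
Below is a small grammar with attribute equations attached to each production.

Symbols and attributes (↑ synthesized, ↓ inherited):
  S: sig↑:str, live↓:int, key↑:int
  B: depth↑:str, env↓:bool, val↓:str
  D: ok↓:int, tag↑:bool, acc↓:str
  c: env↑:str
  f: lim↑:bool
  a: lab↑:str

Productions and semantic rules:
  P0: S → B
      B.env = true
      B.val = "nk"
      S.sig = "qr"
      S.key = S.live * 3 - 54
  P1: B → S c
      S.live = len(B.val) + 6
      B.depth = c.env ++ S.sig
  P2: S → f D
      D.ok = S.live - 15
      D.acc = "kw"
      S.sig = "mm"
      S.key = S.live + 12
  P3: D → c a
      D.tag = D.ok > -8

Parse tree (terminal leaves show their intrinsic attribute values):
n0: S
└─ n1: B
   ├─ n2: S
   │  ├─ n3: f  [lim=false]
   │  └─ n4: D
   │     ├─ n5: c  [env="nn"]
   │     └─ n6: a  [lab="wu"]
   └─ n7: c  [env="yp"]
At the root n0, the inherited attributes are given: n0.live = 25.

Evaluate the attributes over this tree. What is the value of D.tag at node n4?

1. n0.live = 25  [given at root]
2. n1.env = true  [true]
3. n1.val = "nk"  ["nk"]
4. n2.live = 8  [len(B.val) + 6]
5. n3.lim = false  [terminal]
6. n4.ok = -7  [S.live - 15]
7. n4.acc = "kw"  ["kw"]
8. n5.env = "nn"  [terminal]
9. n6.lab = "wu"  [terminal]
10. n4.tag = true  [D.ok > -8]
11. n2.sig = "mm"  ["mm"]
12. n2.key = 20  [S.live + 12]
13. n7.env = "yp"  [terminal]
14. n1.depth = "ypmm"  [c.env ++ S.sig]
15. n0.sig = "qr"  ["qr"]
16. n0.key = 21  [S.live * 3 - 54]

true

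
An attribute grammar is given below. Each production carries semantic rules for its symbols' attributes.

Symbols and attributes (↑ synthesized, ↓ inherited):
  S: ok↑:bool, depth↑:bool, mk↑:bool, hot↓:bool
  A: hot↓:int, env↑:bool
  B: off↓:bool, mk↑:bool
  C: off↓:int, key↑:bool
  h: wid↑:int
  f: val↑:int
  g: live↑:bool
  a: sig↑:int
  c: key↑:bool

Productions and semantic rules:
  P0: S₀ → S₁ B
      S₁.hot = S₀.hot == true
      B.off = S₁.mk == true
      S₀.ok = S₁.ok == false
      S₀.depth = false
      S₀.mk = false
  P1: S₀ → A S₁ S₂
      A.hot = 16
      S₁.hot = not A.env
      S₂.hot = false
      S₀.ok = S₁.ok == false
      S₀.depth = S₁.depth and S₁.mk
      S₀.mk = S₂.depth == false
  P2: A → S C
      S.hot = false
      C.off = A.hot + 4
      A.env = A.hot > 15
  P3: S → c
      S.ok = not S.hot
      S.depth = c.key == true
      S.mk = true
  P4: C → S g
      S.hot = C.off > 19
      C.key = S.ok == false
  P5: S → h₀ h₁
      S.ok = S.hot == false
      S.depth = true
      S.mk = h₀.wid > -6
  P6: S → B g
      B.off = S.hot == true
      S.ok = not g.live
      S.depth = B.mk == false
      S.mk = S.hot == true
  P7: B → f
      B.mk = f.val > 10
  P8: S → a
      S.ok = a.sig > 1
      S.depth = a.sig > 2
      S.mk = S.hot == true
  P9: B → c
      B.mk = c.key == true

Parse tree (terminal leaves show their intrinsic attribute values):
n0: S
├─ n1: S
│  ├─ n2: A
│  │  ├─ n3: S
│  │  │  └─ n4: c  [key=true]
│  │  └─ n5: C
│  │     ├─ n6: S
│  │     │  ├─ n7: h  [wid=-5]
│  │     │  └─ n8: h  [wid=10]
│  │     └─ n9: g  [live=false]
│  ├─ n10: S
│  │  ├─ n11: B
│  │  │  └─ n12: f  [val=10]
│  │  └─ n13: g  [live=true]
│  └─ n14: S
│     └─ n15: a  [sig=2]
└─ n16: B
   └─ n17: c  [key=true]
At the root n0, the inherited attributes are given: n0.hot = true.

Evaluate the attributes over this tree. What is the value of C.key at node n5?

1. n0.hot = true  [given at root]
2. n1.hot = true  [S₀.hot == true]
3. n2.hot = 16  [16]
4. n3.hot = false  [false]
5. n4.key = true  [terminal]
6. n3.ok = true  [not S.hot]
7. n3.depth = true  [c.key == true]
8. n3.mk = true  [true]
9. n5.off = 20  [A.hot + 4]
10. n6.hot = true  [C.off > 19]
11. n7.wid = -5  [terminal]
12. n8.wid = 10  [terminal]
13. n6.ok = false  [S.hot == false]
14. n6.depth = true  [true]
15. n6.mk = true  [h₀.wid > -6]
16. n9.live = false  [terminal]
17. n5.key = true  [S.ok == false]
18. n2.env = true  [A.hot > 15]
19. n10.hot = false  [not A.env]
20. n11.off = false  [S.hot == true]
21. n12.val = 10  [terminal]
22. n11.mk = false  [f.val > 10]
23. n13.live = true  [terminal]
24. n10.ok = false  [not g.live]
25. n10.depth = true  [B.mk == false]
26. n10.mk = false  [S.hot == true]
27. n14.hot = false  [false]
28. n15.sig = 2  [terminal]
29. n14.ok = true  [a.sig > 1]
30. n14.depth = false  [a.sig > 2]
31. n14.mk = false  [S.hot == true]
32. n1.ok = true  [S₁.ok == false]
33. n1.depth = false  [S₁.depth and S₁.mk]
34. n1.mk = true  [S₂.depth == false]
35. n16.off = true  [S₁.mk == true]
36. n17.key = true  [terminal]
37. n16.mk = true  [c.key == true]
38. n0.ok = false  [S₁.ok == false]
39. n0.depth = false  [false]
40. n0.mk = false  [false]

true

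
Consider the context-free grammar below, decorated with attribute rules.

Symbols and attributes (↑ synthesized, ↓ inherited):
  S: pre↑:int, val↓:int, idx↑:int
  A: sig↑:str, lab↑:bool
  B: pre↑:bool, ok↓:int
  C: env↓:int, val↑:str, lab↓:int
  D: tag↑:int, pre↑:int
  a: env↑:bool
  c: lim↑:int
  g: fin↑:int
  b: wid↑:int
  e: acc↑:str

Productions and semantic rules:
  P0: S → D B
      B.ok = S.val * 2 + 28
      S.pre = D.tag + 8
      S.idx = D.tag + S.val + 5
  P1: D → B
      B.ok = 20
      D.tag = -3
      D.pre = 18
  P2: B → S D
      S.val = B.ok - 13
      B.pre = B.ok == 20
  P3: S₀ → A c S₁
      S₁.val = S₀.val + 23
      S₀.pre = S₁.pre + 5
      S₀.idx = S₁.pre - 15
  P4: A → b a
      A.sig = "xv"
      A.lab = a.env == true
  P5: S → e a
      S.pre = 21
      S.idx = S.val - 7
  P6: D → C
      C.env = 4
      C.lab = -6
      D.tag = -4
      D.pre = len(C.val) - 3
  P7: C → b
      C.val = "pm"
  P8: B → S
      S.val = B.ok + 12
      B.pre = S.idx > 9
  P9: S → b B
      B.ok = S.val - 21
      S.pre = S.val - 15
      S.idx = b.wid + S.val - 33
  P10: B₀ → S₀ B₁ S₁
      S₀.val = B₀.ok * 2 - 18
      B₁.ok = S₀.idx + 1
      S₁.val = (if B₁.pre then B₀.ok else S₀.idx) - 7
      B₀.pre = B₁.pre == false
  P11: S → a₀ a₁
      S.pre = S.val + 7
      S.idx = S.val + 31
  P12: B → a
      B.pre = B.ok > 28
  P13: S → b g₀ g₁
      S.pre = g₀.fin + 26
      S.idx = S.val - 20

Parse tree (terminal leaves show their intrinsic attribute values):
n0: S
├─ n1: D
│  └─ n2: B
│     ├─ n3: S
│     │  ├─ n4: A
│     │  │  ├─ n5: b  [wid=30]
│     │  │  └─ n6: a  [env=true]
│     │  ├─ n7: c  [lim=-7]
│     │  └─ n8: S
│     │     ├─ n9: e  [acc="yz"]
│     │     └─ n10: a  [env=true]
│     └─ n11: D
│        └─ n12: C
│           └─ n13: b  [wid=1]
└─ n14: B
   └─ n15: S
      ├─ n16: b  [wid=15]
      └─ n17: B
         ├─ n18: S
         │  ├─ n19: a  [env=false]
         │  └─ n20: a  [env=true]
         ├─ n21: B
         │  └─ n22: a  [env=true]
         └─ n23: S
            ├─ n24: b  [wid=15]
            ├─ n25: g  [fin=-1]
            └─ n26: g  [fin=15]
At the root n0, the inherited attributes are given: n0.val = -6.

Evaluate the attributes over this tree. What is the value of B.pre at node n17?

1. n0.val = -6  [given at root]
2. n2.ok = 20  [20]
3. n3.val = 7  [B.ok - 13]
4. n5.wid = 30  [terminal]
5. n6.env = true  [terminal]
6. n4.sig = "xv"  ["xv"]
7. n4.lab = true  [a.env == true]
8. n7.lim = -7  [terminal]
9. n8.val = 30  [S₀.val + 23]
10. n9.acc = "yz"  [terminal]
11. n10.env = true  [terminal]
12. n8.pre = 21  [21]
13. n8.idx = 23  [S.val - 7]
14. n3.pre = 26  [S₁.pre + 5]
15. n3.idx = 6  [S₁.pre - 15]
16. n12.env = 4  [4]
17. n12.lab = -6  [-6]
18. n13.wid = 1  [terminal]
19. n12.val = "pm"  ["pm"]
20. n11.tag = -4  [-4]
21. n11.pre = -1  [len(C.val) - 3]
22. n2.pre = true  [B.ok == 20]
23. n1.tag = -3  [-3]
24. n1.pre = 18  [18]
25. n14.ok = 16  [S.val * 2 + 28]
26. n15.val = 28  [B.ok + 12]
27. n16.wid = 15  [terminal]
28. n17.ok = 7  [S.val - 21]
29. n18.val = -4  [B₀.ok * 2 - 18]
30. n19.env = false  [terminal]
31. n20.env = true  [terminal]
32. n18.pre = 3  [S.val + 7]
33. n18.idx = 27  [S.val + 31]
34. n21.ok = 28  [S₀.idx + 1]
35. n22.env = true  [terminal]
36. n21.pre = false  [B.ok > 28]
37. n23.val = 20  [(if B₁.pre then B₀.ok else S₀.idx) - 7]
38. n24.wid = 15  [terminal]
39. n25.fin = -1  [terminal]
40. n26.fin = 15  [terminal]
41. n23.pre = 25  [g₀.fin + 26]
42. n23.idx = 0  [S.val - 20]
43. n17.pre = true  [B₁.pre == false]
44. n15.pre = 13  [S.val - 15]
45. n15.idx = 10  [b.wid + S.val - 33]
46. n14.pre = true  [S.idx > 9]
47. n0.pre = 5  [D.tag + 8]
48. n0.idx = -4  [D.tag + S.val + 5]

true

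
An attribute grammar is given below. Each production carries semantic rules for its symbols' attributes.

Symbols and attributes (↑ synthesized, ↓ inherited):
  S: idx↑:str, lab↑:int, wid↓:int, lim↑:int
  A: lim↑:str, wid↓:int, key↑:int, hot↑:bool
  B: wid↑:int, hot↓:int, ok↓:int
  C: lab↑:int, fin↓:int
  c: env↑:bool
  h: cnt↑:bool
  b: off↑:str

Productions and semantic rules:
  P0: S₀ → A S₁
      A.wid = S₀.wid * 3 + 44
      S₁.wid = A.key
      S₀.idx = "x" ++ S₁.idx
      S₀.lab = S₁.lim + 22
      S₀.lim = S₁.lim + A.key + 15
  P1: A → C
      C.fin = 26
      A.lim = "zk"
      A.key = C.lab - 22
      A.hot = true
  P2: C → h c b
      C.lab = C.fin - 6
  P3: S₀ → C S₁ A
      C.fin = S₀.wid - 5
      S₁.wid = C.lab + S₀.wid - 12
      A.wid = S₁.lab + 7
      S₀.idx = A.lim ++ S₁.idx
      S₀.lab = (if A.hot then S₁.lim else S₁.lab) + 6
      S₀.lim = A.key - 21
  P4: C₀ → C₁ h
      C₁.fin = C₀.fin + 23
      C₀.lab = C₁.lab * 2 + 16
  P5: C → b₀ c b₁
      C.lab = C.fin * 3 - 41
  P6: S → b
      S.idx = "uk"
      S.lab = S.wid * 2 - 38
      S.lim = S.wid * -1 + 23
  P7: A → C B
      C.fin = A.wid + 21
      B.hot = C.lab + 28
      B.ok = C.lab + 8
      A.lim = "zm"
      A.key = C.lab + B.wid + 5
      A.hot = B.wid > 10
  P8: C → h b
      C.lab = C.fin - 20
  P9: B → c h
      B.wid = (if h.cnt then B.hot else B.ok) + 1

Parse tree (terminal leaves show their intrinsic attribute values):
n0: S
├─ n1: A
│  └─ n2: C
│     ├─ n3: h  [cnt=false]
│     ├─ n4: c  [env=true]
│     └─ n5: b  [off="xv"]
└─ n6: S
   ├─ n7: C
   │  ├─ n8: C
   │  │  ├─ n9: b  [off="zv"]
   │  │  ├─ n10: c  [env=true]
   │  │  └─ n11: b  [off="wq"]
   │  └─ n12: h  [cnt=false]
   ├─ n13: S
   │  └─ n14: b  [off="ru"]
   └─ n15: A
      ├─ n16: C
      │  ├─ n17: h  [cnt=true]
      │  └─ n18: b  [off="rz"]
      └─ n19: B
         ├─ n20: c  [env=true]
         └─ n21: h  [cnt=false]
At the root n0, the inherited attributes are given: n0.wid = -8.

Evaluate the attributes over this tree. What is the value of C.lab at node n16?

2

1. n0.wid = -8  [given at root]
2. n1.wid = 20  [S₀.wid * 3 + 44]
3. n2.fin = 26  [26]
4. n3.cnt = false  [terminal]
5. n4.env = true  [terminal]
6. n5.off = "xv"  [terminal]
7. n2.lab = 20  [C.fin - 6]
8. n1.lim = "zk"  ["zk"]
9. n1.key = -2  [C.lab - 22]
10. n1.hot = true  [true]
11. n6.wid = -2  [A.key]
12. n7.fin = -7  [S₀.wid - 5]
13. n8.fin = 16  [C₀.fin + 23]
14. n9.off = "zv"  [terminal]
15. n10.env = true  [terminal]
16. n11.off = "wq"  [terminal]
17. n8.lab = 7  [C.fin * 3 - 41]
18. n12.cnt = false  [terminal]
19. n7.lab = 30  [C₁.lab * 2 + 16]
20. n13.wid = 16  [C.lab + S₀.wid - 12]
21. n14.off = "ru"  [terminal]
22. n13.idx = "uk"  ["uk"]
23. n13.lab = -6  [S.wid * 2 - 38]
24. n13.lim = 7  [S.wid * -1 + 23]
25. n15.wid = 1  [S₁.lab + 7]
26. n16.fin = 22  [A.wid + 21]
27. n17.cnt = true  [terminal]
28. n18.off = "rz"  [terminal]
29. n16.lab = 2  [C.fin - 20]
30. n19.hot = 30  [C.lab + 28]
31. n19.ok = 10  [C.lab + 8]
32. n20.env = true  [terminal]
33. n21.cnt = false  [terminal]
34. n19.wid = 11  [(if h.cnt then B.hot else B.ok) + 1]
35. n15.lim = "zm"  ["zm"]
36. n15.key = 18  [C.lab + B.wid + 5]
37. n15.hot = true  [B.wid > 10]
38. n6.idx = "zmuk"  [A.lim ++ S₁.idx]
39. n6.lab = 13  [(if A.hot then S₁.lim else S₁.lab) + 6]
40. n6.lim = -3  [A.key - 21]
41. n0.idx = "xzmuk"  ["x" ++ S₁.idx]
42. n0.lab = 19  [S₁.lim + 22]
43. n0.lim = 10  [S₁.lim + A.key + 15]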